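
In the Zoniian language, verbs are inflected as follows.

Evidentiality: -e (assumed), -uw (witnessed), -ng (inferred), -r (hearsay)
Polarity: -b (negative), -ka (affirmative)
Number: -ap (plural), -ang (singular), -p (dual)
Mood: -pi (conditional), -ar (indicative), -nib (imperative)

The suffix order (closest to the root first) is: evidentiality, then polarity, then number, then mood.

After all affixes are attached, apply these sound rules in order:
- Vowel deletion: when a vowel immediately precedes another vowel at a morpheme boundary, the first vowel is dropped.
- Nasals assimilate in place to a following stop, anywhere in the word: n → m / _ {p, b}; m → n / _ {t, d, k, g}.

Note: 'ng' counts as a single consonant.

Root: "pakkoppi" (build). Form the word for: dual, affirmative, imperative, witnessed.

pakkoppuwkapnib

Attach evidentiality witnessed -uw → pakkoppiuw.
Attach polarity affirmative -ka → pakkoppiuwka.
Attach number dual -p → pakkoppiuwkap.
Attach mood imperative -nib → pakkoppiuwkapnib.
Apply vowel deletion: pakkoppiuwkapnib → pakkoppuwkapnib.
Nasal assimilation: no change.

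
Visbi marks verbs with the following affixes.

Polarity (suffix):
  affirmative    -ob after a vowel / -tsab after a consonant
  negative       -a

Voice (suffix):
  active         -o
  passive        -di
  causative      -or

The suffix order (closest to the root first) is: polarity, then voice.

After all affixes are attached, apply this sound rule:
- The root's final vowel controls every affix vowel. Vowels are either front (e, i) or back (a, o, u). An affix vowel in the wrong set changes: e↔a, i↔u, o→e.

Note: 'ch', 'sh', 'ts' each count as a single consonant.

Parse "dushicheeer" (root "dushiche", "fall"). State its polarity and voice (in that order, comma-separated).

Segment: dushiche-a-or.
polarity: -a → negative.
voice: -or → causative.

negative, causative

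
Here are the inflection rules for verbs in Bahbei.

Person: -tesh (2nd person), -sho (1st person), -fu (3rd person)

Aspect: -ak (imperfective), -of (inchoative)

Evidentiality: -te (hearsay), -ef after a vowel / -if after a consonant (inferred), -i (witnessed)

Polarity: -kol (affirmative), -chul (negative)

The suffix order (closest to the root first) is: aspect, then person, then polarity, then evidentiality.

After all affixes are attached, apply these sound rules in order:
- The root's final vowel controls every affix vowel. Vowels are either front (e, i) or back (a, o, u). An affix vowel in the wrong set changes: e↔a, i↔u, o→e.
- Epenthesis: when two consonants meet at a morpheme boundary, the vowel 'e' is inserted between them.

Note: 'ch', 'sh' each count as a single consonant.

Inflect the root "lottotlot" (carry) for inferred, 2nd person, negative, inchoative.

lottotlotofetashechuluf

Attach aspect inchoative -of → lottotlotof.
Attach person 2nd person -tesh → lottotlotoftesh.
Attach polarity negative -chul → lottotlotofteshchul.
Attach evidentiality inferred -if (after consonant 'l') → lottotlotofteshchulif.
Apply vowel harmony: lottotlotofteshchulif → lottotlotoftashchuluf.
Apply epenthesis: lottotlotoftashchuluf → lottotlotofetashechuluf.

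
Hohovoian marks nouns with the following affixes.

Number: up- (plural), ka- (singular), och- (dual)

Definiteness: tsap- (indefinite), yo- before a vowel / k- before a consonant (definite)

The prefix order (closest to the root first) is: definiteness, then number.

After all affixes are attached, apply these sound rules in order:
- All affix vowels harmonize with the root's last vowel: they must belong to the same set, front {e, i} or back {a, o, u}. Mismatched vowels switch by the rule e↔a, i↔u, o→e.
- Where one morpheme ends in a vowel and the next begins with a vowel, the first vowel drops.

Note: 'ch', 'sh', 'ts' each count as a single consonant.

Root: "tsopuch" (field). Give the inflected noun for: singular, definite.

Attach definiteness definite k- (before consonant 'ts') → ktsopuch.
Attach number singular ka- → kaktsopuch.
Vowel harmony: no change.
Vowel deletion: no change.

kaktsopuch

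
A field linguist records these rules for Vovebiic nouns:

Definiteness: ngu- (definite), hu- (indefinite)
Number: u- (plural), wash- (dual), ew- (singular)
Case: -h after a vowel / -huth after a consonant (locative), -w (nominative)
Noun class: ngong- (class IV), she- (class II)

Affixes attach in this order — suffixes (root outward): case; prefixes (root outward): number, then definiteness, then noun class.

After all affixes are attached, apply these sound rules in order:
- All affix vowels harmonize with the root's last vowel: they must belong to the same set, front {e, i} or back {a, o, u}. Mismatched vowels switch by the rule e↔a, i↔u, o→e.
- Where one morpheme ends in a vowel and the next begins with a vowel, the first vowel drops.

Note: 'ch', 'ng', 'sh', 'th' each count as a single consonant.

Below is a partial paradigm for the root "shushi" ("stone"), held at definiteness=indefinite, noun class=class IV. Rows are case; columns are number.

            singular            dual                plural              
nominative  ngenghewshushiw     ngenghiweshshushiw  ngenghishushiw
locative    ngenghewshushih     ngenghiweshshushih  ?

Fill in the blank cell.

Attach number plural u- → ushushi.
Attach definiteness indefinite hu- → huushushi.
Attach case locative -h (after vowel 'i') → huushushih.
Attach noun class class IV ngong- → ngonghuushushih.
Apply vowel harmony: ngonghuushushih → ngenghiishushih.
Apply vowel deletion: ngenghiishushih → ngenghishushih.

ngenghishushih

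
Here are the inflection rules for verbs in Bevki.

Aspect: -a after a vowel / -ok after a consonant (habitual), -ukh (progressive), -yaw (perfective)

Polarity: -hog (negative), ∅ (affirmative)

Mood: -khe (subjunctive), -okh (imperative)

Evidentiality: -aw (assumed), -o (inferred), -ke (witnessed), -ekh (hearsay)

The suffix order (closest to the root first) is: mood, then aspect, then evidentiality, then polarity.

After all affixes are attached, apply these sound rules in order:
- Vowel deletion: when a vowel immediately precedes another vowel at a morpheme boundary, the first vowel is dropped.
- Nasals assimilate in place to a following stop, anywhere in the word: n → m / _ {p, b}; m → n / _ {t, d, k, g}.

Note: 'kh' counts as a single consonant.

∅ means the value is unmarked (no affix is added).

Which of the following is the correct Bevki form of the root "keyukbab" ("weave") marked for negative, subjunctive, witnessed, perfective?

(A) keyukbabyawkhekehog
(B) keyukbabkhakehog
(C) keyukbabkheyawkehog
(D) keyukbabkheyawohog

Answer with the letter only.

C

Attach mood subjunctive -khe → keyukbabkhe.
Attach aspect perfective -yaw → keyukbabkheyaw.
Attach evidentiality witnessed -ke → keyukbabkheyawke.
Attach polarity negative -hog → keyukbabkheyawkehog.
Vowel deletion: no change.
Nasal assimilation: no change.
So the correct form is keyukbabkheyawkehog, option (C).
(B) keyukbabkhakehog is wrong: it uses habitual instead of perfective for aspect.
(D) keyukbabkheyawohog is wrong: it uses inferred instead of witnessed for evidentiality.
(A) keyukbabyawkhekehog is wrong: it has the affixes in the wrong order.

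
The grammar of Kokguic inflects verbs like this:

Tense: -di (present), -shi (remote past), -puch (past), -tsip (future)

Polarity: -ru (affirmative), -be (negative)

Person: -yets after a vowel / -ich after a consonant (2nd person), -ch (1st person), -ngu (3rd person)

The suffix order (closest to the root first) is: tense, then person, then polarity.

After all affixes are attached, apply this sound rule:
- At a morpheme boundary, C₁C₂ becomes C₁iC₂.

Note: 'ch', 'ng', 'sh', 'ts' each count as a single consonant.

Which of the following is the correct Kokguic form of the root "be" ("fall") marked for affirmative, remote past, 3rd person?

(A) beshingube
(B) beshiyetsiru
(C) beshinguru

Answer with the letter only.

C

Attach tense remote past -shi → beshi.
Attach person 3rd person -ngu → beshingu.
Attach polarity affirmative -ru → beshinguru.
Epenthesis: no change.
So the correct form is beshinguru, option (C).
(B) beshiyetsiru is wrong: it uses 2nd person instead of 3rd person for person.
(A) beshingube is wrong: it uses negative instead of affirmative for polarity.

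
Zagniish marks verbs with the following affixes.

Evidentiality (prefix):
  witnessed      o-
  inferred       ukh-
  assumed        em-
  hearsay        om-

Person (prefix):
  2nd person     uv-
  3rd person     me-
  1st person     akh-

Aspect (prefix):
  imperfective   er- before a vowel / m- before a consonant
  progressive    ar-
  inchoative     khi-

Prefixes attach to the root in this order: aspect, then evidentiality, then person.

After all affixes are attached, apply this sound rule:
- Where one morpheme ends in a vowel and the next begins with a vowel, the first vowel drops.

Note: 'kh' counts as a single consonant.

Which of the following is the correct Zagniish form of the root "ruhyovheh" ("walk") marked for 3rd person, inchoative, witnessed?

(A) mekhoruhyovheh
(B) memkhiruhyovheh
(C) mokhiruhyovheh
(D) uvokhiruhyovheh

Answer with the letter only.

Attach aspect inchoative khi- → khiruhyovheh.
Attach evidentiality witnessed o- → okhiruhyovheh.
Attach person 3rd person me- → meokhiruhyovheh.
Apply vowel deletion: meokhiruhyovheh → mokhiruhyovheh.
So the correct form is mokhiruhyovheh, option (C).
(A) mekhoruhyovheh is wrong: it has the affixes in the wrong order.
(D) uvokhiruhyovheh is wrong: it uses 2nd person instead of 3rd person for person.
(B) memkhiruhyovheh is wrong: it uses assumed instead of witnessed for evidentiality.

C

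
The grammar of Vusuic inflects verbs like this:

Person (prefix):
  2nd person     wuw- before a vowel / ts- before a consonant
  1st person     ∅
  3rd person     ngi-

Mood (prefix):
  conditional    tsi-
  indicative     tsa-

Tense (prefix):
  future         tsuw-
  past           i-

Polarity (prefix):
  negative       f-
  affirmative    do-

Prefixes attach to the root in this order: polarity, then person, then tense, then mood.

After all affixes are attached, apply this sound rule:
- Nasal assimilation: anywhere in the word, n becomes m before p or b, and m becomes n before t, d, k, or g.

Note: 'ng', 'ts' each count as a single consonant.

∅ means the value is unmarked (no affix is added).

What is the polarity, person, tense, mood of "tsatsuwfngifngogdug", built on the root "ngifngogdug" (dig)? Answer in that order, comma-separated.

Segment: tsa-tsuw-f-ngifngogdug.
polarity: f- → negative.
person: ∅ → 1st person.
tense: tsuw- → future.
mood: tsa- → indicative.

negative, 1st person, future, indicative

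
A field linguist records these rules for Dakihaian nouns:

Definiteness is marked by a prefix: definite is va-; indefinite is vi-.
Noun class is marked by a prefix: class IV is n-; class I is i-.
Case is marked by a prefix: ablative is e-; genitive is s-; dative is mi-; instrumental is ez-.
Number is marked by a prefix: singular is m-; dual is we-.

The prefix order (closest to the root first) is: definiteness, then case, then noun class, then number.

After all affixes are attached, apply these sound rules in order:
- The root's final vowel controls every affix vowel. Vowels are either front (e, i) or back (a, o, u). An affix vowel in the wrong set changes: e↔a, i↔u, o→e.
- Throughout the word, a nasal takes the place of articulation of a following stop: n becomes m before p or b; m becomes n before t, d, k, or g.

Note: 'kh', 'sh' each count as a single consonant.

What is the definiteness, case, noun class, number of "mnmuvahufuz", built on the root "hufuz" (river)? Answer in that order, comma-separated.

Segment: m-n-mi-va-hufuz.
definiteness: va- → definite.
case: mi- → dative.
noun class: n- → class IV.
number: m- → singular.

definite, dative, class IV, singular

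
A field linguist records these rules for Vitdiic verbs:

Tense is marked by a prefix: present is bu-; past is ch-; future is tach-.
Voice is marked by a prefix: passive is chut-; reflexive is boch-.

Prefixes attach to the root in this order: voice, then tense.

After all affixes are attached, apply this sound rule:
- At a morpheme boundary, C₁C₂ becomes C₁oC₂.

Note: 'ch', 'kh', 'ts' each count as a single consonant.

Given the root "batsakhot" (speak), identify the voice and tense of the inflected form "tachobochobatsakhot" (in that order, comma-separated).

Segment: tach-boch-batsakhot.
voice: boch- → reflexive.
tense: tach- → future.

reflexive, future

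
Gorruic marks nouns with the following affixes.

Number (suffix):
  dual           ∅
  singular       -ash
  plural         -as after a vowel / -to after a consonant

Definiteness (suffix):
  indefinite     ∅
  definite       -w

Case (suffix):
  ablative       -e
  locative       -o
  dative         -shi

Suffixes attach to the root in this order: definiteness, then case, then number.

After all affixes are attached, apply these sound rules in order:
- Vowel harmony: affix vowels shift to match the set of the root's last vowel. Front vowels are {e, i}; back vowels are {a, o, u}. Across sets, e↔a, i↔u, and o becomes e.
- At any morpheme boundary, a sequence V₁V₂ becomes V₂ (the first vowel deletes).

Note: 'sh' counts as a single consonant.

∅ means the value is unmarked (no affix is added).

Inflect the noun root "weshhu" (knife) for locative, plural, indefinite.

definiteness = indefinite: zero marking, form stays weshhu.
Attach case locative -o → weshhuo.
Attach number plural -as (after vowel 'o') → weshhuoas.
Vowel harmony: no change.
Apply vowel deletion: weshhuoas → weshhas.

weshhas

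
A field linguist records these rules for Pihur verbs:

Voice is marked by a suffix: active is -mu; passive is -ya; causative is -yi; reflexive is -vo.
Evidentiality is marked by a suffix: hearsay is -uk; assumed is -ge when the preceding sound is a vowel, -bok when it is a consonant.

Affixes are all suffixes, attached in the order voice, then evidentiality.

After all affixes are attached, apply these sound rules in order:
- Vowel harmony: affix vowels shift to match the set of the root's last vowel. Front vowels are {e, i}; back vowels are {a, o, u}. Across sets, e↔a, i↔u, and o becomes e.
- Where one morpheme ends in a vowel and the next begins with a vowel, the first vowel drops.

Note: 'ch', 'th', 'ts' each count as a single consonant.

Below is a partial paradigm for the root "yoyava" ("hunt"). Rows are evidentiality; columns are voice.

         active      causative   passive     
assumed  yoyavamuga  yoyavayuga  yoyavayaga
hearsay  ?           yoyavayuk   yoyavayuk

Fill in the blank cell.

yoyavamuk

Attach voice active -mu → yoyavamu.
Attach evidentiality hearsay -uk → yoyavamuuk.
Vowel harmony: no change.
Apply vowel deletion: yoyavamuuk → yoyavamuk.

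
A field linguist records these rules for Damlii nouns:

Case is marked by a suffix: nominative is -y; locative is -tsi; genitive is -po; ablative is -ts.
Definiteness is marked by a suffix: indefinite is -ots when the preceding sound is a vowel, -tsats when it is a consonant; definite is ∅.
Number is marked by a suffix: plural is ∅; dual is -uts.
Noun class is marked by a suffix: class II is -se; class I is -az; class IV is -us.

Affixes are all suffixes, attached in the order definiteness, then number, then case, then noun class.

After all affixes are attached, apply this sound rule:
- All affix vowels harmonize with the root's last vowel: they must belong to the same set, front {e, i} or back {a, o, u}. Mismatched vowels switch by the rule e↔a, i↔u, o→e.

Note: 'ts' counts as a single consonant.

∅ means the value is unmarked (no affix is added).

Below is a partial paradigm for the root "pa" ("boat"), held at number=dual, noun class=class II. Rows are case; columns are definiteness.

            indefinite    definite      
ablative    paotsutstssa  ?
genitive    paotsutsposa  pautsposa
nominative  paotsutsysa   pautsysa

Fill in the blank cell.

definiteness = definite: zero marking, form stays pa.
Attach number dual -uts → pauts.
Attach case ablative -ts → pautsts.
Attach noun class class II -se → pautstsse.
Apply vowel harmony: pautstsse → pautstssa.

pautstssa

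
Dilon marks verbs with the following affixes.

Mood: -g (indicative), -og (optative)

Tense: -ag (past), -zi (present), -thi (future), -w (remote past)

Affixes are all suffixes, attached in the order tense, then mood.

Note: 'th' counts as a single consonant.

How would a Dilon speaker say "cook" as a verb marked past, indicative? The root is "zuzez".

zuzezagg

Attach tense past -ag → zuzezag.
Attach mood indicative -g → zuzezagg.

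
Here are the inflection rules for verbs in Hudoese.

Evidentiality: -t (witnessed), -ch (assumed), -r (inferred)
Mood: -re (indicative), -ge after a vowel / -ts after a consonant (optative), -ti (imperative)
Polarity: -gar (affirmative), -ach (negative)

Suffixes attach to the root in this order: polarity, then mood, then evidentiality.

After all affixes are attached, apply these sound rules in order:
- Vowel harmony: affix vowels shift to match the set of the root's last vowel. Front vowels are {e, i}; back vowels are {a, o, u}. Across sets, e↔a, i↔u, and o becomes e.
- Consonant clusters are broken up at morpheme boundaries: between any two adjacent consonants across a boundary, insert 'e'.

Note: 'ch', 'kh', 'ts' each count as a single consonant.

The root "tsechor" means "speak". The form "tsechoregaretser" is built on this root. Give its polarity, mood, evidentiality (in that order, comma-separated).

Segment: tsechor-gar-ts-r.
polarity: -gar → affirmative.
mood: -ge/ts → optative.
evidentiality: -r → inferred.

affirmative, optative, inferred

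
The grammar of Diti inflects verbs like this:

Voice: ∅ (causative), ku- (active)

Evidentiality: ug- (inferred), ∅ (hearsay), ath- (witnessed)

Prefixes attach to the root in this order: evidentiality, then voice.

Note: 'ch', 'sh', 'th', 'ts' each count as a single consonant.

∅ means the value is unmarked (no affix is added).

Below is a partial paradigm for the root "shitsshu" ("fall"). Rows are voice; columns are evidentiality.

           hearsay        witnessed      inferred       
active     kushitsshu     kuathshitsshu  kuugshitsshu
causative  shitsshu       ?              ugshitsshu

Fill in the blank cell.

Attach evidentiality witnessed ath- → athshitsshu.
voice = causative: zero marking, form stays athshitsshu.

athshitsshu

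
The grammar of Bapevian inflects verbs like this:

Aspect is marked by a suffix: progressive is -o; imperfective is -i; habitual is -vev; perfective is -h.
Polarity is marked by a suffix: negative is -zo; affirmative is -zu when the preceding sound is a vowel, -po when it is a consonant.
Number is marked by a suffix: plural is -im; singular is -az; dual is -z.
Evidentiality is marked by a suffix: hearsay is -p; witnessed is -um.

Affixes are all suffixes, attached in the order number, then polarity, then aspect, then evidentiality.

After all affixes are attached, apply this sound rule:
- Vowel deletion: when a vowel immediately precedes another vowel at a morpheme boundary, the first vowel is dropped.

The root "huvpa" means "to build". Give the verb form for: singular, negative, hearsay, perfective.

Attach number singular -az → huvpaaz.
Attach polarity negative -zo → huvpaazzo.
Attach aspect perfective -h → huvpaazzoh.
Attach evidentiality hearsay -p → huvpaazzohp.
Apply vowel deletion: huvpaazzohp → huvpazzohp.

huvpazzohp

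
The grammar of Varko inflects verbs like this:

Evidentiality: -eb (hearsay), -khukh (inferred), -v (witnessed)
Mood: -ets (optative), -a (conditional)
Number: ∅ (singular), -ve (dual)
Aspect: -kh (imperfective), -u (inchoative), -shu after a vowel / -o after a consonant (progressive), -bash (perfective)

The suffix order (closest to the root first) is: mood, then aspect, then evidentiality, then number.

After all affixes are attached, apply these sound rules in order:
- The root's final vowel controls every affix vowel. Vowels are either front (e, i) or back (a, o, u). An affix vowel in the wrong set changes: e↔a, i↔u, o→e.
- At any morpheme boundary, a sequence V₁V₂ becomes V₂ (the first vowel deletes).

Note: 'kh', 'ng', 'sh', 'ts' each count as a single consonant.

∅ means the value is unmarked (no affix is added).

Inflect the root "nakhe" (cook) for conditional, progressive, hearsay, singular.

nakhesheb

Attach mood conditional -a → nakhea.
Attach aspect progressive -shu (after vowel 'a') → nakheashu.
Attach evidentiality hearsay -eb → nakheashueb.
number = singular: zero marking, form stays nakheashueb.
Apply vowel harmony: nakheashueb → nakheeshieb.
Apply vowel deletion: nakheeshieb → nakhesheb.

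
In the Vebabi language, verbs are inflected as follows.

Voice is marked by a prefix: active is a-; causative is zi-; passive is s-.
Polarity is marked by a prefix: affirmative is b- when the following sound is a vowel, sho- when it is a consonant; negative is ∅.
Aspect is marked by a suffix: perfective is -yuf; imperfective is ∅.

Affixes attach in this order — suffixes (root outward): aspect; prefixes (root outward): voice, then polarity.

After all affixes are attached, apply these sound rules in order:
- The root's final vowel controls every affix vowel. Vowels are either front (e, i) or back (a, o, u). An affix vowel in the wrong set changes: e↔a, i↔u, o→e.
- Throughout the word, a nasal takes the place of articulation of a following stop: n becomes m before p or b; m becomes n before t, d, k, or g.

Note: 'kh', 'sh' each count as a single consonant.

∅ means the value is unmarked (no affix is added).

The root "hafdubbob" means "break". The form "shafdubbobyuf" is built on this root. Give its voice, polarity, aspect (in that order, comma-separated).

passive, negative, perfective

Segment: s-hafdubbob-yuf.
voice: s- → passive.
polarity: ∅ → negative.
aspect: -yuf → perfective.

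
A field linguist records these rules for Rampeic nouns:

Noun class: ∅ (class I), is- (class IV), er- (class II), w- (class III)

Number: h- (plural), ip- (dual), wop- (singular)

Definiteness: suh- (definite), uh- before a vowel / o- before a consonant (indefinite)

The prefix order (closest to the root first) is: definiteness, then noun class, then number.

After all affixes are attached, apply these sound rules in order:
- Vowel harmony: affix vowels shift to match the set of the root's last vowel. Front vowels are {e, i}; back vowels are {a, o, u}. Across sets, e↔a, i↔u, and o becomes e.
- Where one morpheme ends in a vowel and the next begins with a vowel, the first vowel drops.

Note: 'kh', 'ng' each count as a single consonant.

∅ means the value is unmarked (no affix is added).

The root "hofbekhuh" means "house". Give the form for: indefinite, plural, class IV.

husohofbekhuh

Attach definiteness indefinite o- (before consonant 'h') → ohofbekhuh.
Attach noun class class IV is- → isohofbekhuh.
Attach number plural h- → hisohofbekhuh.
Apply vowel harmony: hisohofbekhuh → husohofbekhuh.
Vowel deletion: no change.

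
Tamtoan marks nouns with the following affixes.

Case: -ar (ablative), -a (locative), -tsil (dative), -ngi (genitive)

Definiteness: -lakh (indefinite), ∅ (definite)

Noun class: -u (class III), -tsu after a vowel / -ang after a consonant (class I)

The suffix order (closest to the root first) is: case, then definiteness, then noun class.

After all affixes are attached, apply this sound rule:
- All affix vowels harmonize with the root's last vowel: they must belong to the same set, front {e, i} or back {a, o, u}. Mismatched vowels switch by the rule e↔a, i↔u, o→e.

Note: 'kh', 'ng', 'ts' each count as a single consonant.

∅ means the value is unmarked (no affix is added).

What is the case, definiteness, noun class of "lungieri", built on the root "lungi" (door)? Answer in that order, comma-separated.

Segment: lungi-ar-u.
case: -ar → ablative.
definiteness: ∅ → definite.
noun class: -u → class III.

ablative, definite, class III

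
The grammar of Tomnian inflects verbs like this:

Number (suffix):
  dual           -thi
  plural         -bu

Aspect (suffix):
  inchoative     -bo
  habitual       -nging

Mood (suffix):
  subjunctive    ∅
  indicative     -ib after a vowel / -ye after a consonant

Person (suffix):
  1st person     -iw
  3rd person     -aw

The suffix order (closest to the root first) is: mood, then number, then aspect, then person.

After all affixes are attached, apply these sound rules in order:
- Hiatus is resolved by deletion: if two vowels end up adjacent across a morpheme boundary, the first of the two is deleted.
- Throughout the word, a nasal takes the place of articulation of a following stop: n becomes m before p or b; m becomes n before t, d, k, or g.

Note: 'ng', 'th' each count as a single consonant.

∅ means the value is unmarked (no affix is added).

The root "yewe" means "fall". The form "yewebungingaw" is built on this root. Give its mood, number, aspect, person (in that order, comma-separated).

subjunctive, plural, habitual, 3rd person

Segment: yewe-bu-nging-aw.
mood: ∅ → subjunctive.
number: -bu → plural.
aspect: -nging → habitual.
person: -aw → 3rd person.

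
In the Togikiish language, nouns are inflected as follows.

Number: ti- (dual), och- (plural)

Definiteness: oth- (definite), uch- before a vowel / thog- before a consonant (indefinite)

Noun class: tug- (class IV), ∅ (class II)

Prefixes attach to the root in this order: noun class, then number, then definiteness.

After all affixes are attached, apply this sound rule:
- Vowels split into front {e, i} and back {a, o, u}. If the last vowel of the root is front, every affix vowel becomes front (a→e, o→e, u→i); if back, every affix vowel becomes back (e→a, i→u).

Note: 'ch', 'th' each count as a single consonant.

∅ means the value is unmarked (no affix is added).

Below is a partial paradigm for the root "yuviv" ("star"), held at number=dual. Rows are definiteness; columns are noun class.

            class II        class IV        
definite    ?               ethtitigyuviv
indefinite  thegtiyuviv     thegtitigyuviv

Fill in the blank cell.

noun class = class II: zero marking, form stays yuviv.
Attach number dual ti- → tiyuviv.
Attach definiteness definite oth- → othtiyuviv.
Apply vowel harmony: othtiyuviv → ethtiyuviv.

ethtiyuviv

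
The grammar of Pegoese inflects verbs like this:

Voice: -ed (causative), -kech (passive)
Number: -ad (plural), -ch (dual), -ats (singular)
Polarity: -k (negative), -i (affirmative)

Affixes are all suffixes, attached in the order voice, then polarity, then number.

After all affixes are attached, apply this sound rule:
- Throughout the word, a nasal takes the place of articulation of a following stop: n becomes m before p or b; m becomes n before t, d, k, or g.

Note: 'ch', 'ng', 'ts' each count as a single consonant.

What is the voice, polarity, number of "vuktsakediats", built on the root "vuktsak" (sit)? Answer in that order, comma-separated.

causative, affirmative, singular

Segment: vuktsak-ed-i-ats.
voice: -ed → causative.
polarity: -i → affirmative.
number: -ats → singular.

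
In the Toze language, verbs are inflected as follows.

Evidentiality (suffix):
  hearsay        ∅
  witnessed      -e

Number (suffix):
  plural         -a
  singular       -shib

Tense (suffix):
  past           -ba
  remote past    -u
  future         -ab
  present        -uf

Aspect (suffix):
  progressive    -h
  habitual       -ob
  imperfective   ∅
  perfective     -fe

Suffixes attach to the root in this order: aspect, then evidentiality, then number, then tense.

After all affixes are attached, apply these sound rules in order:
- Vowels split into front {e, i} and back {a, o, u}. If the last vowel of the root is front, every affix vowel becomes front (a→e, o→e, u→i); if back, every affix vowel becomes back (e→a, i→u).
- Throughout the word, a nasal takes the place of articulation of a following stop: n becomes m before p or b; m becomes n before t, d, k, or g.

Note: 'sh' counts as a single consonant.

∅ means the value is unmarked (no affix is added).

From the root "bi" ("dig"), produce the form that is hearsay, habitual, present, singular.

Attach aspect habitual -ob → biob.
evidentiality = hearsay: zero marking, form stays biob.
Attach number singular -shib → biobshib.
Attach tense present -uf → biobshibuf.
Apply vowel harmony: biobshibuf → biebshibif.
Nasal assimilation: no change.

biebshibif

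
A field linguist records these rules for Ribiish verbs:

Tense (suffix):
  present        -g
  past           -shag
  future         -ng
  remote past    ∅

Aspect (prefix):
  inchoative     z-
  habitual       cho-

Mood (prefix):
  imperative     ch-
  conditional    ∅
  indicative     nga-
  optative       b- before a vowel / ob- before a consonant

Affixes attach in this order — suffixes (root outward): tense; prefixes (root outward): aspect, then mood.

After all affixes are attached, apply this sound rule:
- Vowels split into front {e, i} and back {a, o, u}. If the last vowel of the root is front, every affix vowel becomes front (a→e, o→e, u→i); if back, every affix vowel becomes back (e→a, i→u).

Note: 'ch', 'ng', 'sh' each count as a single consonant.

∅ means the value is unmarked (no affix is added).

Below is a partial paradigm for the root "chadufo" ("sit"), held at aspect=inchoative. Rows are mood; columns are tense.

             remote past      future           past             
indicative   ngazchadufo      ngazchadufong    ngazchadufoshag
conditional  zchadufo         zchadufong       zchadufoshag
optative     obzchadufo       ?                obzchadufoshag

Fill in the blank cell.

obzchadufong

Attach aspect inchoative z- → zchadufo.
Attach tense future -ng → zchadufong.
Attach mood optative ob- (before consonant 'z') → obzchadufong.
Vowel harmony: no change.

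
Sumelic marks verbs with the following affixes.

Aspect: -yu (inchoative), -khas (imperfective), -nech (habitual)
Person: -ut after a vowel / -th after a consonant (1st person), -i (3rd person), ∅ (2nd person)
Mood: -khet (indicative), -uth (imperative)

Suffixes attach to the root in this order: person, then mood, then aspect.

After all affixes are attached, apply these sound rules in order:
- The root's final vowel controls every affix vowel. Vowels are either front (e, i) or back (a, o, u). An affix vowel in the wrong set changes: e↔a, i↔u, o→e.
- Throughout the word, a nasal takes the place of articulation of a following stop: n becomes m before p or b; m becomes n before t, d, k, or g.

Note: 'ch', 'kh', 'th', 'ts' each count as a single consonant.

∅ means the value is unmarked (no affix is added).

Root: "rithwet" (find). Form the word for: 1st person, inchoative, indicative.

rithwetthkhetyi

Attach person 1st person -th (after consonant 't') → rithwetth.
Attach mood indicative -khet → rithwetthkhet.
Attach aspect inchoative -yu → rithwetthkhetyu.
Apply vowel harmony: rithwetthkhetyu → rithwetthkhetyi.
Nasal assimilation: no change.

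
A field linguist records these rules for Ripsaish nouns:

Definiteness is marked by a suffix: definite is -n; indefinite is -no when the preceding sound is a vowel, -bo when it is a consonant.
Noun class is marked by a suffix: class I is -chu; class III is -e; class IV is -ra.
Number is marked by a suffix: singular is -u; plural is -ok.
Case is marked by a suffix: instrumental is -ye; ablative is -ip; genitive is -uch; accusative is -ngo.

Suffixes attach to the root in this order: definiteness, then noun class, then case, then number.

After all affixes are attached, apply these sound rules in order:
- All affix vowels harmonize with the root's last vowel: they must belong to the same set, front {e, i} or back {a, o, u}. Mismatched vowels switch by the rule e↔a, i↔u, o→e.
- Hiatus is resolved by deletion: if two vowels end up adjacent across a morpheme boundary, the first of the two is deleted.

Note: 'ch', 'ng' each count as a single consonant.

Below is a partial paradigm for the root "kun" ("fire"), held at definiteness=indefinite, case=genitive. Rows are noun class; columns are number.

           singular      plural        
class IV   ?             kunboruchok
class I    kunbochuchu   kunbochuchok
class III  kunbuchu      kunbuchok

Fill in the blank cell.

Attach definiteness indefinite -bo (after consonant 'n') → kunbo.
Attach noun class class IV -ra → kunbora.
Attach case genitive -uch → kunborauch.
Attach number singular -u → kunborauchu.
Vowel harmony: no change.
Apply vowel deletion: kunborauchu → kunboruchu.

kunboruchu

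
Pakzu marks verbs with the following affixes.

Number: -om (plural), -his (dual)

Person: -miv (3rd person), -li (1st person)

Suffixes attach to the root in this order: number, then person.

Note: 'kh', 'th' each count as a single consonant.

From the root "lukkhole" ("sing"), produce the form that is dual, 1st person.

lukkholehisli

Attach number dual -his → lukkholehis.
Attach person 1st person -li → lukkholehisli.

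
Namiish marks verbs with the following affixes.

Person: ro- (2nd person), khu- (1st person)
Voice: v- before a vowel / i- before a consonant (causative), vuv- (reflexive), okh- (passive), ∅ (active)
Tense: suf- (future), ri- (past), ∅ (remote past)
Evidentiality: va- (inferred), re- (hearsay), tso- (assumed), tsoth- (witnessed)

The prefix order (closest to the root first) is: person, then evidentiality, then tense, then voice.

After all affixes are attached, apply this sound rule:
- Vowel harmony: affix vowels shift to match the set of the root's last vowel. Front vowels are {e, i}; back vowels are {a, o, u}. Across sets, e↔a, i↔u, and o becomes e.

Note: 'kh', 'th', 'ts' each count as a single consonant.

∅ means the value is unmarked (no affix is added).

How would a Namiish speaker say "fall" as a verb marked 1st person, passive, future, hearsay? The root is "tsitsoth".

okhsufrakhutsitsoth

Attach person 1st person khu- → khutsitsoth.
Attach evidentiality hearsay re- → rekhutsitsoth.
Attach tense future suf- → sufrekhutsitsoth.
Attach voice passive okh- → okhsufrekhutsitsoth.
Apply vowel harmony: okhsufrekhutsitsoth → okhsufrakhutsitsoth.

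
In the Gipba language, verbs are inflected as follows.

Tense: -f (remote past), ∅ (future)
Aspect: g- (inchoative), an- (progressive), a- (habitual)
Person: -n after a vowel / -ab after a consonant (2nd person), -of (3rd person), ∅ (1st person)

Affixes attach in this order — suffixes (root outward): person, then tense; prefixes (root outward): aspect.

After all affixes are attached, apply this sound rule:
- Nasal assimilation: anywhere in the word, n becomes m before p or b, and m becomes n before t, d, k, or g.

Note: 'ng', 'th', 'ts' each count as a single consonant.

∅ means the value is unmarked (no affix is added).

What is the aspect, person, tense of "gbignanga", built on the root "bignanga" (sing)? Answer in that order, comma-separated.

inchoative, 1st person, future

Segment: g-bignanga.
aspect: g- → inchoative.
person: ∅ → 1st person.
tense: ∅ → future.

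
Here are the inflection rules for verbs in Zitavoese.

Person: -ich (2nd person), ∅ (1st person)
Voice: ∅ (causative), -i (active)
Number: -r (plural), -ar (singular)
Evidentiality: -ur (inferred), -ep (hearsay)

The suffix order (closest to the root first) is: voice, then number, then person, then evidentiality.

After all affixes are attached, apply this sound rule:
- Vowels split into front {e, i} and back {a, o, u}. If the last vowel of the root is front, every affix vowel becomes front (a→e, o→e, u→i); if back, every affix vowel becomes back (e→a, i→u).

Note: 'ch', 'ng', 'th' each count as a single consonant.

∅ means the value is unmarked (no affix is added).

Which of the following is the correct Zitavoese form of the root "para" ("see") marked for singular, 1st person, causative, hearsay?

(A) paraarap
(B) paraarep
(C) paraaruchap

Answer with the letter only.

A

voice = causative: zero marking, form stays para.
Attach number singular -ar → paraar.
person = 1st person: zero marking, form stays paraar.
Attach evidentiality hearsay -ep → paraarep.
Apply vowel harmony: paraarep → paraarap.
So the correct form is paraarap, option (A).
(C) paraaruchap is wrong: it uses 2nd person instead of 1st person for person.
(B) paraarep is wrong: it fails to apply the sound rule(s).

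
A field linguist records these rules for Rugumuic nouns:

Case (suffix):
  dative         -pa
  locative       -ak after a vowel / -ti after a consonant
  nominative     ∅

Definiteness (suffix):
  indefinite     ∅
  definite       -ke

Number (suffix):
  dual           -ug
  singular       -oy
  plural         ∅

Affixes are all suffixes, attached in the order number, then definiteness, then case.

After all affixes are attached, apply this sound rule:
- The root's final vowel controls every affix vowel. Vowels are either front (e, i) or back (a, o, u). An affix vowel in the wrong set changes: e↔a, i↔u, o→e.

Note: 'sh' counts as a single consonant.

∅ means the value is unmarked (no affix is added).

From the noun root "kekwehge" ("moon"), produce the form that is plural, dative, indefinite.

number = plural: zero marking, form stays kekwehge.
definiteness = indefinite: zero marking, form stays kekwehge.
Attach case dative -pa → kekwehgepa.
Apply vowel harmony: kekwehgepa → kekwehgepe.

kekwehgepe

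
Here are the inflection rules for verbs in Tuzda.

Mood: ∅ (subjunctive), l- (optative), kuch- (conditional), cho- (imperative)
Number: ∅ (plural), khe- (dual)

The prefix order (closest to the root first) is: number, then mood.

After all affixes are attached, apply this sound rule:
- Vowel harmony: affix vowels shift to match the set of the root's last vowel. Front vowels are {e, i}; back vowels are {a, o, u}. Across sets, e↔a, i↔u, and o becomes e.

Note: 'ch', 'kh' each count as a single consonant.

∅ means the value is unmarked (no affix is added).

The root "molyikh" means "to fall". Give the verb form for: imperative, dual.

chekhemolyikh

Attach number dual khe- → khemolyikh.
Attach mood imperative cho- → chokhemolyikh.
Apply vowel harmony: chokhemolyikh → chekhemolyikh.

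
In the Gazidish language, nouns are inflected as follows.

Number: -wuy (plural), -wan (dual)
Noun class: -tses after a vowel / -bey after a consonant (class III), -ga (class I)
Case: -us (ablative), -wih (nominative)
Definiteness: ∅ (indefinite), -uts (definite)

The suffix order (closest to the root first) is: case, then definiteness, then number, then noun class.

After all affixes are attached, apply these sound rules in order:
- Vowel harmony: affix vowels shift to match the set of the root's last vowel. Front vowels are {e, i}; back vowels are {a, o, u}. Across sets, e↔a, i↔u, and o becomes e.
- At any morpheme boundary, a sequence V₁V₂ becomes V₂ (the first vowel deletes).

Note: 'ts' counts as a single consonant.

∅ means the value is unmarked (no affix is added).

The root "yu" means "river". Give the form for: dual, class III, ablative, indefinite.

Attach case ablative -us → yuus.
definiteness = indefinite: zero marking, form stays yuus.
Attach number dual -wan → yuuswan.
Attach noun class class III -bey (after consonant 'n') → yuuswanbey.
Apply vowel harmony: yuuswanbey → yuuswanbay.
Apply vowel deletion: yuuswanbay → yuswanbay.

yuswanbay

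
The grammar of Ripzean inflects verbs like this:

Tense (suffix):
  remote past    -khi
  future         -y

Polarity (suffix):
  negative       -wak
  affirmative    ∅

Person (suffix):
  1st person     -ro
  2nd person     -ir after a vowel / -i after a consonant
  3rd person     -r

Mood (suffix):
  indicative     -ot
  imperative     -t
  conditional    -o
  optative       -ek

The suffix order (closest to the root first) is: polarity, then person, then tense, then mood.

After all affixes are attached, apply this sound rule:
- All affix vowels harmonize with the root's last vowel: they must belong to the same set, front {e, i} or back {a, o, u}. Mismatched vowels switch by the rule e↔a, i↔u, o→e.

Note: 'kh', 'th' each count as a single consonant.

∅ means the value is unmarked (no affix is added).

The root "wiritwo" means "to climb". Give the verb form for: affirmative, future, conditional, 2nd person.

polarity = affirmative: zero marking, form stays wiritwo.
Attach person 2nd person -ir (after vowel 'o') → wiritwoir.
Attach tense future -y → wiritwoiry.
Attach mood conditional -o → wiritwoiryo.
Apply vowel harmony: wiritwoiryo → wiritwouryo.

wiritwouryo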